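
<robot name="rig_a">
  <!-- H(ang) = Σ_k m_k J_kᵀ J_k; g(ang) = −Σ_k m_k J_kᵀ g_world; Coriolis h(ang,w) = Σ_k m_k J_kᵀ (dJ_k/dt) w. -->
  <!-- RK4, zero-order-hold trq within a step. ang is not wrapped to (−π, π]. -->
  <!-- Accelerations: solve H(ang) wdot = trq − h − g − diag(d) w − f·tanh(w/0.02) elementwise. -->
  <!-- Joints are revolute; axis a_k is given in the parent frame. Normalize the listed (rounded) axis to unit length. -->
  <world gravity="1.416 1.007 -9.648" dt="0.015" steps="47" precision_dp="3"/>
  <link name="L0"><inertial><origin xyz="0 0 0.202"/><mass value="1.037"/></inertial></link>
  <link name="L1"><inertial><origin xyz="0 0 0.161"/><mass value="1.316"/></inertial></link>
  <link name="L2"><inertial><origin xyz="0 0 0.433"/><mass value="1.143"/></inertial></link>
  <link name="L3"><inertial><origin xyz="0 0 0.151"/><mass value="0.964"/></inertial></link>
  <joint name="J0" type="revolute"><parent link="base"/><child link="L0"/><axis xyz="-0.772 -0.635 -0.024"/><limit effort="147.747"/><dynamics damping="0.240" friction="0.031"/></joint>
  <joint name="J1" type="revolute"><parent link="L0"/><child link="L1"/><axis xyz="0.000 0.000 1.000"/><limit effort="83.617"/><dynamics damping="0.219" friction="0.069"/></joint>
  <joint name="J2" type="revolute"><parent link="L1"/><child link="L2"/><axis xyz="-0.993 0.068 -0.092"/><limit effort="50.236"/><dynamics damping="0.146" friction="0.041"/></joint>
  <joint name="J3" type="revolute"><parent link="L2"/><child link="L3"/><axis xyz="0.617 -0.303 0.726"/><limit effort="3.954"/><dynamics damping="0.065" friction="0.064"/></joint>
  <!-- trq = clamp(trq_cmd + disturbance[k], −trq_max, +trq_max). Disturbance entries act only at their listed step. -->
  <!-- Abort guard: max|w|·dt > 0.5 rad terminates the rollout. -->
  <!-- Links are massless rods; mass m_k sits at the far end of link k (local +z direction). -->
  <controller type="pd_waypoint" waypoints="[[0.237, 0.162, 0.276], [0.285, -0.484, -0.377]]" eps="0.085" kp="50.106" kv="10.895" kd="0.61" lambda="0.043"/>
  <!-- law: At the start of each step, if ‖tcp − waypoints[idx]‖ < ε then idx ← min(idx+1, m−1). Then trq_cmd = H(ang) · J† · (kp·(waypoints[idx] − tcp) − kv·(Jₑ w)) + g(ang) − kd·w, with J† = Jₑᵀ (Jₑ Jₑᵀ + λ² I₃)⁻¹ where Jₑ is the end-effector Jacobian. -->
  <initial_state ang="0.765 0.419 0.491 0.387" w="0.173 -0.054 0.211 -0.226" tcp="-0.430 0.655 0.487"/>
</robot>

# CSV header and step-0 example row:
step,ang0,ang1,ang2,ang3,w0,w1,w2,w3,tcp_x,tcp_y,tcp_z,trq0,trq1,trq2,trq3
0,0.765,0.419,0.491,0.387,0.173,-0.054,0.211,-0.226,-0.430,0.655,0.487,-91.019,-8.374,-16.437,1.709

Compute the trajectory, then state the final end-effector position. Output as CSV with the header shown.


step,ang0,ang1,ang2,ang3,w0,w1,w2,w3,tcp_x,tcp_y,tcp_z,trq0,trq1,trq2,trq3
1,0.747,0.436,0.526,0.393,-2.579,2.097,4.366,0.823,-0.428,0.656,0.483,-79.788,-8.585,-18.090,0.987
2,0.694,0.470,0.609,0.387,-4.397,2.362,6.592,-1.670,-0.418,0.652,0.478,-70.067,-7.763,-19.143,2.478
3,0.620,0.501,0.719,0.375,-5.550,1.814,8.068,-0.091,-0.403,0.645,0.474,-54.028,-6.546,-16.680,1.182
4,0.532,0.524,0.841,0.356,-6.142,1.227,8.215,-2.466,-0.383,0.634,0.470,-42.739,-5.035,-15.061,2.475
5,0.438,0.537,0.965,0.339,-6.393,0.655,8.323,0.062,-0.359,0.619,0.467,-29.528,-3.674,-11.702,0.580
6,0.342,0.545,1.085,0.318,-6.457,0.305,7.649,-2.670,-0.332,0.602,0.464,-23.142,-2.051,-10.854,2.213
7,0.245,0.546,1.198,0.305,-6.397,-0.074,7.440,0.677,-0.303,0.583,0.463,-14.053,-0.878,-8.168,-0.104
8,0.150,0.544,1.303,0.286,-6.317,-0.238,6.544,-2.979,-0.273,0.563,0.461,-11.427,0.727,-8.550,2.238
9,0.057,0.538,1.400,0.276,-6.157,-0.531,6.396,1.494,-0.243,0.542,0.460,-4.591,1.531,-6.177,-0.742
10,-0.035,0.530,1.488,0.259,-6.045,-0.580,5.396,-3.561,-0.212,0.521,0.459,-4.371,3.130,-7.588,2.577
11,-0.124,0.519,1.569,0.254,-5.835,-0.859,5.434,2.586,-0.181,0.500,0.458,1.497,3.463,-4.984,-1.466
12,-0.211,0.506,1.642,0.236,-5.730,-0.800,4.306,-4.545,-0.151,0.479,0.457,-0.044,5.113,-7.389,3.245
13,-0.294,0.492,1.709,0.235,-5.478,-1.105,4.611,3.970,-0.122,0.459,0.455,5.619,4.871,-4.093,-2.343
14,-0.376,0.477,1.768,0.217,-5.399,-0.921,3.302,-5.947,-0.094,0.440,0.453,2.641,6.676,-7.592,3.954
15,-0.455,0.460,1.822,0.215,-5.108,-1.274,3.893,5.131,-0.066,0.421,0.451,8.318,5.842,-3.425,-3.062
16,-0.531,0.443,1.869,0.195,-5.056,-0.965,2.444,-7.144,-0.040,0.404,0.447,4.549,7.801,-7.783,3.954
17,-0.605,0.426,1.911,0.178,-4.759,-1.319,3.116,4.264,-0.015,0.387,0.443,9.439,6.654,-3.494,-2.443
18,-0.675,0.409,1.949,0.161,-4.684,-1.002,1.919,-5.947,0.008,0.371,0.440,6.732,8.286,-7.077,3.954
19,-0.743,0.391,1.983,0.161,-4.378,-1.356,2.642,5.311,0.031,0.356,0.436,10.735,6.971,-2.898,-3.096
20,-0.809,0.374,2.013,0.143,-4.334,-0.915,1.318,-7.079,0.051,0.341,0.431,7.562,8.804,-7.250,3.954
21,-0.871,0.358,2.039,0.128,-4.029,-1.282,2.109,4.461,0.071,0.328,0.426,11.077,7.284,-2.951,-2.502
22,-0.931,0.342,2.062,0.113,-3.967,-0.855,1.022,-5.936,0.089,0.315,0.421,8.758,8.824,-6.573,3.954
23,-0.989,0.326,2.084,0.113,-3.662,-1.234,1.849,5.429,0.106,0.303,0.417,11.678,7.231,-2.393,-3.118
24,-1.043,0.311,2.102,0.097,-3.633,-0.693,0.633,-7.028,0.121,0.292,0.411,9.051,9.020,-6.753,3.954
25,-1.095,0.298,2.118,0.083,-3.334,-1.100,1.508,4.594,0.136,0.281,0.406,11.628,7.289,-2.472,-2.544
26,-1.145,0.285,2.133,0.069,-3.291,-0.597,0.506,-5.932,0.149,0.271,0.400,9.694,8.820,-6.145,3.954
27,-1.192,0.273,2.148,0.070,-2.999,-1.026,1.397,5.490,0.161,0.262,0.395,11.831,7.066,-1.995,-3.120
28,-1.237,0.262,2.160,0.055,-2.990,-0.420,0.263,-6.974,0.172,0.254,0.390,9.704,8.875,-6.367,3.954
29,-1.280,0.252,2.171,0.042,-2.707,-0.885,1.181,4.674,0.182,0.246,0.384,11.570,7.020,-2.131,-2.563
30,-1.320,0.243,2.181,0.028,-2.685,-0.335,0.238,-5.920,0.191,0.239,0.379,10.019,8.590,-5.843,3.954
31,-1.359,0.234,2.192,0.030,-2.413,-0.825,1.154,5.503,0.199,0.232,0.374,11.534,6.738,-1.745,-3.096
32,-1.395,0.227,2.201,0.015,-2.425,-0.174,0.079,-6.903,0.206,0.226,0.369,9.888,8.596,-6.107,3.954
33,-1.429,0.220,2.209,0.003,-2.161,-0.703,1.006,4.716,0.212,0.220,0.364,11.172,6.663,-1.931,-2.560
34,-1.462,0.214,2.217,-0.010,-2.162,-0.117,0.103,-5.896,0.218,0.215,0.359,10.007,8.290,-5.659,3.954
35,-1.492,0.208,2.226,-0.009,-1.911,-0.669,1.017,5.479,0.223,0.210,0.355,11.000,6.374,-1.621,-3.050
36,-1.521,0.204,2.233,-0.023,-1.943,0.016,-0.011,-6.799,0.228,0.206,0.350,9.827,8.288,-5.942,3.954
37,-1.548,0.199,2.240,-0.034,-1.699,-0.573,0.905,4.752,0.231,0.202,0.346,-51.708,-4.261,6.610,-3.286
38,-1.597,0.196,2.257,-0.050,-4.817,0.114,1.407,-6.309,0.235,0.195,0.338,-41.700,-0.576,0.109,3.954
39,-1.687,0.192,2.294,-0.046,-7.168,-0.643,3.328,6.098,0.239,0.182,0.325,-32.525,-0.761,2.786,-3.820
40,-1.812,0.188,2.338,-0.072,-9.507,0.166,2.626,-8.963,0.244,0.166,0.307,-26.718,3.170,-3.315,3.954
41,-1.967,0.185,2.385,-0.120,-11.231,-0.624,3.584,1.868,0.249,0.147,0.286,-21.960,2.383,0.602,-0.906
42,-2.149,0.179,2.435,-0.142,-12.983,-0.174,3.004,-4.550,0.255,0.125,0.265,-17.720,3.948,-0.736,3.317
43,-2.354,0.172,2.483,-0.150,-14.270,-0.640,3.292,3.131,0.263,0.101,0.243,-14.279,2.762,3.521,-1.800
44,-2.577,0.172,2.524,-0.174,-15.495,0.572,2.311,-5.964,0.272,0.075,0.218,-8.923,3.519,2.359,3.954
45,-2.813,0.177,2.562,-0.176,-15.936,0.270,2.726,5.230,0.283,0.047,0.192,-3.722,0.952,8.552,-3.542
46,-3.055,0.198,2.594,-0.195,-16.237,2.551,1.583,-7.038,0.292,0.017,0.160,5.951,1.122,6.667,3.954
47,-3.292,0.234,2.623,-0.185,-15.323,2.262,2.193,7.869,0.301,-0.013,0.123,,,,
# final tcp position (m): 0.301 -0.013 0.123


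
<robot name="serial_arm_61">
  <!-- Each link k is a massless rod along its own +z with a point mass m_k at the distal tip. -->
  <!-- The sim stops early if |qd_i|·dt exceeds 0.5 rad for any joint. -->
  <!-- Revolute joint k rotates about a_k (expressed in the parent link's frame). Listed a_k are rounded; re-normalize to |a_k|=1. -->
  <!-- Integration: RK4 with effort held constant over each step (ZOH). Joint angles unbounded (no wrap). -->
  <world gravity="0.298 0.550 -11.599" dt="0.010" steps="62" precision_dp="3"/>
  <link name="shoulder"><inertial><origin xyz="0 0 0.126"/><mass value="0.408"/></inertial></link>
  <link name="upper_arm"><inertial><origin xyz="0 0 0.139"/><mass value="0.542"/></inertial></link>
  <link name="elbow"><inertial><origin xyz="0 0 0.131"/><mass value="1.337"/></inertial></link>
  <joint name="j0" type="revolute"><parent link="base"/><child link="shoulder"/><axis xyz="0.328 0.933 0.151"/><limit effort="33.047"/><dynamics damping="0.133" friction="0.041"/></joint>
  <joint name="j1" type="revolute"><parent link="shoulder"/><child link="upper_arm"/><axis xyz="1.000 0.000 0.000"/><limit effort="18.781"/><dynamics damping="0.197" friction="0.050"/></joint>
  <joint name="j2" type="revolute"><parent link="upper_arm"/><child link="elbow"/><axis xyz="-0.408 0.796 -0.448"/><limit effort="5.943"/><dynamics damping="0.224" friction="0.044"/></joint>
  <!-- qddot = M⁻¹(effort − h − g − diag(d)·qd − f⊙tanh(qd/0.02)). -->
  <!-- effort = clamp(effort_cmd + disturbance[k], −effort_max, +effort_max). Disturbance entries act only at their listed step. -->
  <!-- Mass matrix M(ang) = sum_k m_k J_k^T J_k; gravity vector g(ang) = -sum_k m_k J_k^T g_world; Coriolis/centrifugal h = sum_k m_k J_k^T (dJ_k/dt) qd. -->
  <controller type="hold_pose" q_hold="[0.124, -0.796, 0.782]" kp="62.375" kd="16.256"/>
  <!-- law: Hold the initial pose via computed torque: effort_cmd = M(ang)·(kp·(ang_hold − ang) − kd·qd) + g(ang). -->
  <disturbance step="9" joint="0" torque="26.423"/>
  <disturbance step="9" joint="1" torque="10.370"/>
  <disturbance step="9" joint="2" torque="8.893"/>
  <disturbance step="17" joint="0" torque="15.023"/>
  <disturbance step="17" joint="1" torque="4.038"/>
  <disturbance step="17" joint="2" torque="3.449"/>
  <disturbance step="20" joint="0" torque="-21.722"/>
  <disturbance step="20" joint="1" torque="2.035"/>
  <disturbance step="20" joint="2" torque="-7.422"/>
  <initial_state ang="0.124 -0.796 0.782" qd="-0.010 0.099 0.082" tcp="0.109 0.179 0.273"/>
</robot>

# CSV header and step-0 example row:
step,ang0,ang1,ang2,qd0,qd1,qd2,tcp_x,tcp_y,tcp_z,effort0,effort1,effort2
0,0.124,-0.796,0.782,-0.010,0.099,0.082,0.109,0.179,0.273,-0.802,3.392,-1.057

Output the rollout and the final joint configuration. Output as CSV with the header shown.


step,ang0,ang1,ang2,qd0,qd1,qd2,tcp_x,tcp_y,tcp_z,effort0,effort1,effort2
1,0.124,-0.795,0.782,0.010,0.069,0.013,0.109,0.178,0.273,-0.796,3.417,-1.050
2,0.124,-0.795,0.782,0.009,0.050,0.007,0.109,0.178,0.273,-0.788,3.439,-1.050
3,0.124,-0.794,0.782,0.007,0.035,0.005,0.109,0.178,0.273,-0.781,3.458,-1.049
4,0.124,-0.794,0.782,0.004,0.023,0.005,0.109,0.178,0.273,-0.775,3.473,-1.049
5,0.124,-0.794,0.782,0.003,0.014,0.006,0.109,0.178,0.273,-0.770,3.485,-1.049
6,0.125,-0.794,0.782,0.001,0.008,0.006,0.109,0.178,0.273,-0.766,3.493,-1.049
7,0.125,-0.794,0.782,-0.000,0.004,0.006,0.109,0.178,0.273,-0.764,3.499,-1.049
8,0.125,-0.794,0.782,-0.001,0.002,0.007,0.109,0.178,0.273,-0.761,3.502,-1.048
9,0.125,-0.794,0.782,-0.002,0.000,0.007,0.109,0.178,0.273,25.663,13.875,5.943
10,0.137,-0.790,0.779,2.476,0.640,-0.622,0.112,0.177,0.274,-5.177,1.752,-2.238
11,0.159,-0.784,0.774,1.926,0.594,-0.249,0.116,0.175,0.274,-4.703,1.883,-2.129
12,0.176,-0.779,0.773,1.500,0.526,-0.039,0.120,0.172,0.274,-4.286,2.022,-2.024
13,0.190,-0.774,0.773,1.183,0.443,0.019,0.124,0.171,0.274,-3.918,2.159,-1.922
14,0.200,-0.770,0.773,0.933,0.358,0.014,0.126,0.169,0.274,-3.591,2.291,-1.827
15,0.208,-0.767,0.773,0.722,0.281,0.011,0.128,0.168,0.274,-3.300,2.413,-1.744
16,0.215,-0.764,0.773,0.543,0.212,0.009,0.130,0.167,0.274,-3.041,2.526,-1.671
17,0.219,-0.762,0.774,0.393,0.152,0.007,0.131,0.167,0.274,12.213,6.667,1.842
18,0.231,-0.761,0.767,1.900,0.152,-1.130,0.133,0.166,0.274,-5.118,2.023,-2.161
19,0.247,-0.759,0.760,1.358,0.170,-0.508,0.136,0.165,0.274,-4.665,2.137,-2.087
20,0.259,-0.758,0.756,0.962,0.155,-0.164,0.139,0.164,0.273,-25.986,4.290,-5.943
21,0.250,-0.750,0.778,-2.614,1.254,4.132,0.139,0.162,0.274,-0.300,2.065,-1.163
22,0.228,-0.740,0.808,-1.787,0.826,2.122,0.137,0.161,0.274,-0.408,2.236,-1.035
23,0.213,-0.733,0.824,-1.300,0.558,1.032,0.135,0.160,0.275,-0.493,2.384,-0.974
24,0.201,-0.728,0.831,-0.993,0.372,0.428,0.133,0.160,0.276,-0.562,2.513,-0.950
25,0.192,-0.725,0.833,-0.790,0.235,0.092,0.131,0.160,0.277,-0.618,2.627,-0.947
26,0.185,-0.724,0.834,-0.665,0.136,-0.040,0.129,0.160,0.278,-0.663,2.727,-0.959
27,0.179,-0.723,0.833,-0.587,0.063,-0.055,0.128,0.160,0.279,-0.701,2.815,-0.981
28,0.173,-0.722,0.832,-0.523,0.004,-0.057,0.126,0.161,0.279,-0.732,2.892,-0.999
29,0.169,-0.722,0.832,-0.473,-0.035,-0.046,0.125,0.161,0.280,-0.757,2.947,-1.016
30,0.164,-0.723,0.832,-0.429,-0.065,-0.034,0.124,0.162,0.280,-0.779,2.993,-1.029
31,0.160,-0.724,0.831,-0.389,-0.089,-0.027,0.123,0.162,0.280,-0.796,3.033,-1.040
32,0.156,-0.725,0.831,-0.352,-0.109,-0.024,0.122,0.162,0.280,-0.811,3.069,-1.049
33,0.153,-0.726,0.831,-0.320,-0.124,-0.022,0.121,0.163,0.280,-0.823,3.100,-1.056
34,0.150,-0.727,0.831,-0.290,-0.137,-0.020,0.121,0.163,0.280,-0.832,3.128,-1.062
35,0.147,-0.729,0.830,-0.264,-0.146,-0.019,0.120,0.164,0.280,-0.840,3.153,-1.067
36,0.145,-0.730,0.830,-0.241,-0.153,-0.018,0.119,0.164,0.280,-0.847,3.176,-1.071
37,0.142,-0.732,0.830,-0.220,-0.158,-0.017,0.119,0.165,0.280,-0.852,3.195,-1.075
38,0.140,-0.733,0.830,-0.201,-0.161,-0.017,0.118,0.165,0.280,-0.855,3.213,-1.077
39,0.138,-0.735,0.830,-0.183,-0.162,-0.016,0.118,0.166,0.280,-0.858,3.229,-1.079
40,0.136,-0.736,0.830,-0.168,-0.162,-0.016,0.117,0.166,0.279,-0.860,3.243,-1.081
41,0.135,-0.738,0.829,-0.154,-0.162,-0.015,0.117,0.166,0.279,-0.862,3.256,-1.082
42,0.133,-0.740,0.829,-0.141,-0.160,-0.015,0.116,0.167,0.279,-0.863,3.268,-1.083
43,0.132,-0.741,0.829,-0.130,-0.158,-0.015,0.116,0.167,0.279,-0.863,3.278,-1.084
44,0.131,-0.743,0.829,-0.120,-0.155,-0.014,0.116,0.167,0.279,-0.863,3.288,-1.084
45,0.130,-0.744,0.829,-0.110,-0.152,-0.014,0.115,0.168,0.278,-0.863,3.296,-1.084
46,0.129,-0.746,0.829,-0.101,-0.148,-0.014,0.115,0.168,0.278,-0.863,3.304,-1.084
47,0.128,-0.747,0.829,-0.093,-0.144,-0.014,0.115,0.168,0.278,-0.862,3.311,-1.084
48,0.127,-0.749,0.828,-0.086,-0.140,-0.014,0.114,0.169,0.278,-0.861,3.318,-1.084
49,0.126,-0.750,0.828,-0.080,-0.136,-0.014,0.114,0.169,0.278,-0.860,3.324,-1.083
50,0.125,-0.751,0.828,-0.074,-0.132,-0.014,0.114,0.169,0.278,-0.859,3.330,-1.083
51,0.124,-0.753,0.828,-0.068,-0.127,-0.013,0.114,0.170,0.277,-0.858,3.335,-1.083
52,0.124,-0.754,0.828,-0.063,-0.123,-0.013,0.114,0.170,0.277,-0.856,3.340,-1.082
53,0.123,-0.755,0.828,-0.058,-0.119,-0.013,0.113,0.170,0.277,-0.855,3.344,-1.081
54,0.123,-0.756,0.828,-0.054,-0.115,-0.013,0.113,0.170,0.277,-0.854,3.348,-1.081
55,0.122,-0.757,0.827,-0.050,-0.110,-0.013,0.113,0.171,0.277,-0.852,3.352,-1.080
56,0.122,-0.759,0.827,-0.046,-0.106,-0.013,0.113,0.171,0.277,-0.851,3.355,-1.080
57,0.121,-0.760,0.827,-0.043,-0.102,-0.013,0.113,0.171,0.276,-0.849,3.359,-1.079
58,0.121,-0.761,0.827,-0.040,-0.098,-0.013,0.113,0.171,0.276,-0.848,3.362,-1.078
59,0.120,-0.762,0.827,-0.037,-0.094,-0.013,0.112,0.171,0.276,-0.846,3.365,-1.077
60,0.120,-0.762,0.827,-0.035,-0.091,-0.013,0.112,0.172,0.276,-0.845,3.368,-1.077
61,0.120,-0.763,0.827,-0.032,-0.087,-0.013,0.112,0.172,0.276,-0.843,3.370,-1.076
62,0.119,-0.764,0.827,-0.030,-0.084,-0.013,0.112,0.172,0.276,,,
# final ang (rad): 0.119 -0.764 0.827


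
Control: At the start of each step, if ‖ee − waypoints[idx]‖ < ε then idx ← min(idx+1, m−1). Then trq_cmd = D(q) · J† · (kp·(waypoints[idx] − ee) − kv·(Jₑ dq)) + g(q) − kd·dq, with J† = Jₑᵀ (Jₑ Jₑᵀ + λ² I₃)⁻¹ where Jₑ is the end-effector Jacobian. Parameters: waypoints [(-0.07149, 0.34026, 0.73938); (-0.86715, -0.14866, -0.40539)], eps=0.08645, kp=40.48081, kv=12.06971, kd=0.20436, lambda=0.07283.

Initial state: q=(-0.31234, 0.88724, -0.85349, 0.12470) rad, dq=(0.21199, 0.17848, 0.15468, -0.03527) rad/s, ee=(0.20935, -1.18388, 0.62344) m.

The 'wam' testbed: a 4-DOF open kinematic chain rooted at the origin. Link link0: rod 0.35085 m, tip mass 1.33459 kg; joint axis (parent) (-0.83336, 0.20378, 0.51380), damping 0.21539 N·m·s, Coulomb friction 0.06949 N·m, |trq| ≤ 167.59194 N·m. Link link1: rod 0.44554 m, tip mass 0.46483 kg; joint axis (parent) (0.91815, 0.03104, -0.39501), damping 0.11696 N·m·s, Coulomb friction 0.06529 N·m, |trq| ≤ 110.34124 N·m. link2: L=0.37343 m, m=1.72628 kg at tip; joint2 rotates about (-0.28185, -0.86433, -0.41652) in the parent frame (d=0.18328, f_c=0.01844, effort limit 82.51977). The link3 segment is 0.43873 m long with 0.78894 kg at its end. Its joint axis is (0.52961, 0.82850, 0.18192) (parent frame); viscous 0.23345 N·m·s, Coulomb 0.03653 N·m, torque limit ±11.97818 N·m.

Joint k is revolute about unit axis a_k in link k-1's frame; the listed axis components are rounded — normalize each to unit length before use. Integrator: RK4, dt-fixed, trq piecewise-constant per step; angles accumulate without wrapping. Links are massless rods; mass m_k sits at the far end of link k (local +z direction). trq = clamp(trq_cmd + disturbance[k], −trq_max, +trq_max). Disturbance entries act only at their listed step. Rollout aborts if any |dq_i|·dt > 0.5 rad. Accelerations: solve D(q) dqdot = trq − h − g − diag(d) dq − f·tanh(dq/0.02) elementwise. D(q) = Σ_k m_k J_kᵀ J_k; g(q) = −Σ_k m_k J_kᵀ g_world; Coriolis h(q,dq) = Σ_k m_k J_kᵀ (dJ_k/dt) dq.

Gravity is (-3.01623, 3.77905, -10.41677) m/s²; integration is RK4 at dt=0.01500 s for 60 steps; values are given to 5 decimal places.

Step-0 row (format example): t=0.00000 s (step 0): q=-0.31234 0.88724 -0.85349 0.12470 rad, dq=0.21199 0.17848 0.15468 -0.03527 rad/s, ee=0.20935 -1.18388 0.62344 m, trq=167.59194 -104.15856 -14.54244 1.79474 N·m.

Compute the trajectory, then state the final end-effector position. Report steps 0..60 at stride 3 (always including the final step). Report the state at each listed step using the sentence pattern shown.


t=0.04500 s (step 3): q=-0.11616 1.06969 -0.71488 0.19304 rad, dq=8.02528 7.41699 5.31169 2.41997 rad/s, ee=0.21431 -1.14965 0.63902 m, trq=110.37877 -65.80237 -5.05472 -0.48200 N·m.
t=0.09000 s (step 6): q=0.32364 1.46087 -0.46790 0.29200 rad, dq=10.87027 9.24648 5.04512 1.83622 rad/s, ee=0.21699 -1.04002 0.67719 m, trq=29.78786 -19.58846 4.18601 -1.38474 N·m.
t=0.13500 s (step 9): q=0.82550 1.86319 -0.28042 0.36711 rad, dq=11.30932 8.49713 3.33054 1.65386 rad/s, ee=0.21963 -0.87847 0.72689 m, trq=-10.62458 4.82194 5.64218 -1.32752 N·m.
t=0.18000 s (step 12): q=1.33145 2.21791 -0.15890 0.45142 rad, dq=11.11994 7.25305 2.20172 2.16948 rad/s, ee=0.22306 -0.70046 0.77361 m, trq=-25.37789 16.40597 3.40165 -0.77930 N·m.
t=0.22500 s (step 15): q=1.81976 2.51586 -0.07220 0.56435 rad, dq=10.50537 5.99550 1.75555 2.85029 rad/s, ee=0.22256 -0.52669 0.81062 m, trq=-28.65051 22.03976 0.14064 -0.14867 N·m.
t=0.27000 s (step 18): q=2.27067 2.75939 0.00499 0.70369 rad, dq=9.45038 4.83523 1.73447 3.29561 rad/s, ee=0.21403 -0.36675 0.83691 m, trq=-27.47620 24.59044 -3.29588 0.40864 N·m.
t=0.31500 s (step 21): q=2.66606 2.95346 0.08526 0.85359 rad, dq=8.06689 3.79980 1.85026 3.30473 rad/s, ee=0.19613 -0.22439 0.85357 m, trq=-25.17613 25.71956 -6.56685 0.86061 N·m.
t=0.36000 s (step 24): q=2.99649 3.10444 0.16963 0.99455 rad, dq=6.60868 2.92830 1.89164 2.92191 rad/s, ee=0.17049 -0.10074 0.86203 m, trq=-22.86274 26.31888 -9.17109 1.18656 N·m.
t=0.40500 s (step 27): q=3.26393 3.22037 0.25284 1.11373 rad, dq=5.29458 2.24385 1.79746 2.37374 rad/s, ee=0.14045 0.00404 0.86368 m, trq=-20.64763 26.50189 -10.75251 1.35997 N·m.
t=0.45000 s (step 30): q=3.47705 3.30928 0.32964 1.20861 rad, dq=4.20059 1.72427 1.61345 1.86151 rad/s, ee=0.10940 0.09047 0.86007 m, trq=-18.52644 26.24213 -11.40591 1.38307 N·m.
t=0.49500 s (step 33): q=3.64564 3.37772 0.39738 1.28299 rad, dq=3.31391 1.32949 1.40062 1.46527 rad/s, ee=0.07980 0.15987 0.85286 m, trq=-16.55589 25.64658 -11.43677 1.29009 N·m.
t=0.54000 s (step 36): q=3.77828 3.43050 0.45569 1.34222 rad, dq=2.59919 1.02513 1.19666 1.18345 rad/s, ee=0.05310 0.21419 0.84360 m, trq=-14.79897 24.87652 -11.12929 1.12644 N·m.
t=0.58500 s (step 39): q=3.88194 3.47113 0.50537 1.39080 rad, dq=2.02341 0.78695 1.01702 0.98684 rad/s, ee=0.02993 0.25577 0.83351 m, trq=-13.28954 24.06629 -10.67943 0.93185 N·m.
t=0.63000 s (step 42): q=3.96228 3.50218 0.54759 1.43188 rad, dq=1.55997 0.59849 0.86466 0.84594 rad/s, ee=0.01038 0.28696 0.82344 m, trq=-12.02972 23.30034 -10.20275 0.73393 N·m.
t=0.67500 s (step 45): q=4.02386 3.52564 0.58354 1.46746 rad, dq=1.18768 0.44830 0.73724 0.73917 rad/s, ee=-0.00577 0.30991 0.81388 m, trq=-10.99984 22.61985 -9.75860 0.54864 N·m.
t=0.72000 s (step 48): q=4.07040 3.54304 0.61425 1.49872 rad, dq=0.88941 0.32817 0.63091 0.65290 rad/s, ee=-0.01893 0.32647 0.80511 m, trq=14.24281 -16.87249 24.08219 8.12556 N·m.
t=0.76500 s (step 51): q=4.08487 3.53881 0.76256 1.68388 rad, dq=-0.12194 -0.37582 5.46897 6.54167 rad/s, ee=-0.05558 0.32439 0.76003 m, trq=3.73707 1.16381 8.65624 3.90813 N·m.
t=0.81000 s (step 54): q=4.07116 3.52318 1.07359 2.01391 rad, dq=-0.39129 -0.20895 8.20169 7.64385 rad/s, ee=-0.12148 0.30814 0.66980 m, trq=-1.21678 10.72964 0.93682 1.81598 N·m.
t=0.85500 s (step 57): q=4.05995 3.52376 1.48697 2.33722 rad, dq=-0.00839 0.14954 10.00903 6.45108 rad/s, ee=-0.18805 0.29344 0.56615 m, trq=-0.84344 12.96917 2.31066 0.58930 N·m.
t=0.90000 s (step 60): q=4.07338 3.52040 1.96455 2.57842 rad, dq=0.55856 -0.51688 11.20101 4.19971 rad/s, ee=-0.23856 0.29732 0.46262 m.
final ee position (m): -0.23856 0.29732 0.46262


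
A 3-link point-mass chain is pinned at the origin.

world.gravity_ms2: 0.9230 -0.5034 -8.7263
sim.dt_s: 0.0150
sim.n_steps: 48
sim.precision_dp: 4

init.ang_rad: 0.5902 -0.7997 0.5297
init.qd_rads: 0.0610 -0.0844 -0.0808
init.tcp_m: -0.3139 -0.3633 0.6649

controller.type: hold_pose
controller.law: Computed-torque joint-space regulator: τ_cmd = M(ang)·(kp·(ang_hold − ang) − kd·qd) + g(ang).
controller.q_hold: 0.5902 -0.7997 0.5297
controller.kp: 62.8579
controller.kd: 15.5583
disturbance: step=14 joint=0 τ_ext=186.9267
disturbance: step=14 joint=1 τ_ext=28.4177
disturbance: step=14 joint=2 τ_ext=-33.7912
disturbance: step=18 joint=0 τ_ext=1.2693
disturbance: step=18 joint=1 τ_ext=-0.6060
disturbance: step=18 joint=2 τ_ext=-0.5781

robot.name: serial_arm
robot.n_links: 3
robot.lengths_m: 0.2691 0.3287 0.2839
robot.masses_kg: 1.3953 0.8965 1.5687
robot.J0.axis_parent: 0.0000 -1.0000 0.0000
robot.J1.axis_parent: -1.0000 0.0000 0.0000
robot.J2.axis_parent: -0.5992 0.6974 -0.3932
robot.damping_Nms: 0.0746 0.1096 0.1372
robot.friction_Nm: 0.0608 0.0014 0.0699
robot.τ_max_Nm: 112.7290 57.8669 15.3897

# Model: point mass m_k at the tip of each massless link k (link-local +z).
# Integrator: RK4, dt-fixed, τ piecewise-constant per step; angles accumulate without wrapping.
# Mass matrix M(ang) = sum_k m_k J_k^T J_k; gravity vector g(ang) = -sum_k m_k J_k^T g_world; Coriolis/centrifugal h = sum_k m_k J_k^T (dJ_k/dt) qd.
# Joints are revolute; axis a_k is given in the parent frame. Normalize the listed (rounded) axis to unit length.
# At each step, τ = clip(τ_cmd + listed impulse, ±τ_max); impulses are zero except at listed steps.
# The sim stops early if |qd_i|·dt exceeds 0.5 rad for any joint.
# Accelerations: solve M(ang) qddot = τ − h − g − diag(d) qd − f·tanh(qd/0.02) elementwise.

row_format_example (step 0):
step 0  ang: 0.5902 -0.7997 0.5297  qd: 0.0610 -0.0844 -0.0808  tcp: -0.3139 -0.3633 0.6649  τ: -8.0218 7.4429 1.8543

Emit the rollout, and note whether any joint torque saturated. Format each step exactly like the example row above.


step 1  ang: 0.5910 -0.8009 0.5288  qd: 0.0513 -0.0693 -0.0371  tcp: -0.3144 -0.3639 0.6642  τ: -7.7814 7.2835 1.7537
step 2  ang: 0.5917 -0.8018 0.5285  qd: 0.0414 -0.0551 -0.0108  tcp: -0.3147 -0.3644 0.6636  τ: -7.5790 7.1493 1.6728
step 3  ang: 0.5923 -0.8025 0.5284  qd: 0.0301 -0.0407 -0.0042  tcp: -0.3150 -0.3648 0.6632  τ: -7.4094 7.0367 1.6125
step 4  ang: 0.5927 -0.8030 0.5283  qd: 0.0204 -0.0282 -0.0026  tcp: -0.3151 -0.3650 0.6629  τ: -7.2685 6.9428 1.5641
step 5  ang: 0.5929 -0.8034 0.5283  qd: 0.0126 -0.0182 -0.0017  tcp: -0.3152 -0.3652 0.6628  τ: -7.1530 6.8645 1.5243
step 6  ang: 0.5931 -0.8036 0.5283  qd: 0.0066 -0.0102 -0.0008  tcp: -0.3153 -0.3653 0.6626  τ: -7.0599 6.7995 1.4916
step 7  ang: 0.5931 -0.8037 0.5283  qd: 0.0020 -0.0040 0.0000  tcp: -0.3153 -0.3653 0.6626  τ: -6.9857 6.7456 1.4650
step 8  ang: 0.5931 -0.8037 0.5283  qd: -0.0013 0.0008 0.0007  tcp: -0.3153 -0.3653 0.6626  τ: -6.9269 6.7010 1.4434
step 9  ang: 0.5931 -0.8037 0.5283  qd: -0.0038 0.0045 0.0012  tcp: -0.3153 -0.3653 0.6626  τ: -6.8802 6.6643 1.4259
step 10  ang: 0.5930 -0.8036 0.5283  qd: -0.0056 0.0073 0.0015  tcp: -0.3152 -0.3653 0.6627  τ: -6.8431 6.6341 1.4117
step 11  ang: 0.5929 -0.8035 0.5284  qd: -0.0069 0.0094 0.0018  tcp: -0.3152 -0.3652 0.6627  τ: -6.8137 6.6093 1.4002
step 12  ang: 0.5928 -0.8033 0.5284  qd: -0.0077 0.0108 0.0019  tcp: -0.3151 -0.3651 0.6628  τ: -6.7902 6.5892 1.3908
step 13  ang: 0.5927 -0.8031 0.5284  qd: -0.0082 0.0118 0.0020  tcp: -0.3151 -0.3651 0.6629  τ: -6.7715 6.5728 1.3832
step 14  ang: 0.5926 -0.8030 0.5284  qd: -0.0085 0.0124 0.0021  tcp: -0.3150 -0.3650 0.6630  τ: 112.7290 34.9772 -15.3897
step 15  ang: 0.6055 -0.8005 0.5370  qd: 1.7263 0.3291 1.1127  tcp: -0.3226 -0.3624 0.6606  τ: -35.6524 -0.4577 5.4282
step 16  ang: 0.6280 -0.7957 0.5505  qd: 1.2706 0.3073 0.6980  tcp: -0.3361 -0.3581 0.6560  τ: -30.7688 0.4281 4.7226
step 17  ang: 0.6443 -0.7914 0.5588  qd: 0.9130 0.2651 0.4155  tcp: -0.3463 -0.3547 0.6526  τ: -26.6489 1.2934 4.1318
step 18  ang: 0.6559 -0.7878 0.5635  qd: 0.6316 0.2160 0.2213  tcp: -0.3538 -0.3523 0.6501  τ: -21.9065 1.4857 3.0577
step 19  ang: 0.6637 -0.7849 0.5652  qd: 0.4111 0.1660 0.0115  tcp: -0.3592 -0.3507 0.6483  τ: -20.5578 2.9494 3.3573
step 20  ang: 0.6686 -0.7828 0.5651  qd: 0.2450 0.1146 -0.0242  tcp: -0.3628 -0.3497 0.6471  τ: -18.0453 3.5440 2.9624
step 21  ang: 0.6713 -0.7814 0.5646  qd: 0.1175 0.0683 -0.0312  tcp: -0.3649 -0.3491 0.6464  τ: -15.9354 4.0538 2.6227
step 22  ang: 0.6723 -0.7806 0.5641  qd: 0.0178 0.0306 -0.0334  tcp: -0.3658 -0.3489 0.6462  τ: -14.1681 4.4860 2.3388
step 23  ang: 0.6720 -0.7804 0.5637  qd: -0.0568 -0.0006 -0.0270  tcp: -0.3658 -0.3489 0.6463  τ: -12.7128 4.8492 2.1029
step 24  ang: 0.6707 -0.7806 0.5633  qd: -0.1136 -0.0246 -0.0221  tcp: -0.3650 -0.3490 0.6467  τ: -11.5063 5.1523 1.9086
step 25  ang: 0.6687 -0.7811 0.5630  qd: -0.1564 -0.0423 -0.0201  tcp: -0.3636 -0.3493 0.6473  τ: -10.5040 5.4042 1.7490
step 26  ang: 0.6661 -0.7818 0.5627  qd: -0.1877 -0.0549 -0.0195  tcp: -0.3618 -0.3497 0.6480  τ: -9.6742 5.6130 1.6182
step 27  ang: 0.6632 -0.7827 0.5624  qd: -0.2094 -0.0637 -0.0193  tcp: -0.3598 -0.3501 0.6488  τ: -8.9903 5.7858 1.5113
step 28  ang: 0.6599 -0.7837 0.5621  qd: -0.2234 -0.0695 -0.0192  tcp: -0.3575 -0.3506 0.6496  τ: -8.4291 5.9283 1.4244
step 29  ang: 0.6565 -0.7848 0.5619  qd: -0.2311 -0.0729 -0.0191  tcp: -0.3551 -0.3512 0.6505  τ: -7.9712 6.0457 1.3543
step 30  ang: 0.6530 -0.7859 0.5616  qd: -0.2339 -0.0744 -0.0190  tcp: -0.3526 -0.3517 0.6514  τ: -7.5998 6.1422 1.2982
step 31  ang: 0.6495 -0.7870 0.5613  qd: -0.2327 -0.0745 -0.0187  tcp: -0.3502 -0.3523 0.6523  τ: -7.3008 6.2214 1.2539
step 32  ang: 0.6461 -0.7881 0.5610  qd: -0.2286 -0.0735 -0.0184  tcp: -0.3477 -0.3529 0.6532  τ: -7.0620 6.2863 1.2194
step 33  ang: 0.6427 -0.7892 0.5607  qd: -0.2222 -0.0717 -0.0181  tcp: -0.3453 -0.3534 0.6540  τ: -6.8734 6.3393 1.1930
step 34  ang: 0.6394 -0.7903 0.5605  qd: -0.2141 -0.0692 -0.0178  tcp: -0.3430 -0.3539 0.6548  τ: -6.7263 6.3824 1.1733
step 35  ang: 0.6363 -0.7913 0.5602  qd: -0.2048 -0.0664 -0.0174  tcp: -0.3408 -0.3544 0.6555  τ: -6.6133 6.4175 1.1591
step 36  ang: 0.6333 -0.7923 0.5600  qd: -0.1947 -0.0633 -0.0170  tcp: -0.3387 -0.3549 0.6563  τ: -6.5284 6.4458 1.1494
step 37  ang: 0.6304 -0.7932 0.5597  qd: -0.1842 -0.0600 -0.0167  tcp: -0.3366 -0.3554 0.6569  τ: -6.4665 6.4685 1.1433
step 38  ang: 0.6278 -0.7941 0.5595  qd: -0.1734 -0.0567 -0.0163  tcp: -0.3347 -0.3558 0.6575  τ: -6.4231 6.4866 1.1401
step 39  ang: 0.6252 -0.7949 0.5592  qd: -0.1627 -0.0533 -0.0160  tcp: -0.3330 -0.3563 0.6581  τ: -6.3947 6.5009 1.1393
step 40  ang: 0.6229 -0.7957 0.5590  qd: -0.1521 -0.0499 -0.0157  tcp: -0.3313 -0.3567 0.6587  τ: -6.3783 6.5121 1.1403
step 41  ang: 0.6207 -0.7964 0.5587  qd: -0.1417 -0.0466 -0.0154  tcp: -0.3297 -0.3570 0.6591  τ: -6.3714 6.5206 1.1426
step 42  ang: 0.6186 -0.7971 0.5585  qd: -0.1317 -0.0434 -0.0151  tcp: -0.3283 -0.3574 0.6596  τ: -6.3720 6.5270 1.1461
step 43  ang: 0.6167 -0.7977 0.5583  qd: -0.1221 -0.0403 -0.0149  tcp: -0.3269 -0.3577 0.6600  τ: -6.3782 6.5316 1.1503
step 44  ang: 0.6150 -0.7983 0.5581  qd: -0.1130 -0.0373 -0.0146  tcp: -0.3257 -0.3580 0.6604  τ: -6.3888 6.5348 1.1550
step 45  ang: 0.6133 -0.7988 0.5579  qd: -0.1044 -0.0345 -0.0144  tcp: -0.3245 -0.3583 0.6608  τ: -6.4025 6.5368 1.1602
step 46  ang: 0.6118 -0.7993 0.5576  qd: -0.0962 -0.0318 -0.0142  tcp: -0.3235 -0.3585 0.6611  τ: -6.4185 6.5378 1.1655
step 47  ang: 0.6104 -0.7998 0.5574  qd: -0.0886 -0.0292 -0.0140  tcp: -0.3225 -0.3588 0.6614  τ: -6.4361 6.5381 1.1709
step 48  ang: 0.6092 -0.8002 0.5572  qd: -0.0814 -0.0268 -0.0138  tcp: -0.3216 -0.3590 0.6616
any joint saturated: yes


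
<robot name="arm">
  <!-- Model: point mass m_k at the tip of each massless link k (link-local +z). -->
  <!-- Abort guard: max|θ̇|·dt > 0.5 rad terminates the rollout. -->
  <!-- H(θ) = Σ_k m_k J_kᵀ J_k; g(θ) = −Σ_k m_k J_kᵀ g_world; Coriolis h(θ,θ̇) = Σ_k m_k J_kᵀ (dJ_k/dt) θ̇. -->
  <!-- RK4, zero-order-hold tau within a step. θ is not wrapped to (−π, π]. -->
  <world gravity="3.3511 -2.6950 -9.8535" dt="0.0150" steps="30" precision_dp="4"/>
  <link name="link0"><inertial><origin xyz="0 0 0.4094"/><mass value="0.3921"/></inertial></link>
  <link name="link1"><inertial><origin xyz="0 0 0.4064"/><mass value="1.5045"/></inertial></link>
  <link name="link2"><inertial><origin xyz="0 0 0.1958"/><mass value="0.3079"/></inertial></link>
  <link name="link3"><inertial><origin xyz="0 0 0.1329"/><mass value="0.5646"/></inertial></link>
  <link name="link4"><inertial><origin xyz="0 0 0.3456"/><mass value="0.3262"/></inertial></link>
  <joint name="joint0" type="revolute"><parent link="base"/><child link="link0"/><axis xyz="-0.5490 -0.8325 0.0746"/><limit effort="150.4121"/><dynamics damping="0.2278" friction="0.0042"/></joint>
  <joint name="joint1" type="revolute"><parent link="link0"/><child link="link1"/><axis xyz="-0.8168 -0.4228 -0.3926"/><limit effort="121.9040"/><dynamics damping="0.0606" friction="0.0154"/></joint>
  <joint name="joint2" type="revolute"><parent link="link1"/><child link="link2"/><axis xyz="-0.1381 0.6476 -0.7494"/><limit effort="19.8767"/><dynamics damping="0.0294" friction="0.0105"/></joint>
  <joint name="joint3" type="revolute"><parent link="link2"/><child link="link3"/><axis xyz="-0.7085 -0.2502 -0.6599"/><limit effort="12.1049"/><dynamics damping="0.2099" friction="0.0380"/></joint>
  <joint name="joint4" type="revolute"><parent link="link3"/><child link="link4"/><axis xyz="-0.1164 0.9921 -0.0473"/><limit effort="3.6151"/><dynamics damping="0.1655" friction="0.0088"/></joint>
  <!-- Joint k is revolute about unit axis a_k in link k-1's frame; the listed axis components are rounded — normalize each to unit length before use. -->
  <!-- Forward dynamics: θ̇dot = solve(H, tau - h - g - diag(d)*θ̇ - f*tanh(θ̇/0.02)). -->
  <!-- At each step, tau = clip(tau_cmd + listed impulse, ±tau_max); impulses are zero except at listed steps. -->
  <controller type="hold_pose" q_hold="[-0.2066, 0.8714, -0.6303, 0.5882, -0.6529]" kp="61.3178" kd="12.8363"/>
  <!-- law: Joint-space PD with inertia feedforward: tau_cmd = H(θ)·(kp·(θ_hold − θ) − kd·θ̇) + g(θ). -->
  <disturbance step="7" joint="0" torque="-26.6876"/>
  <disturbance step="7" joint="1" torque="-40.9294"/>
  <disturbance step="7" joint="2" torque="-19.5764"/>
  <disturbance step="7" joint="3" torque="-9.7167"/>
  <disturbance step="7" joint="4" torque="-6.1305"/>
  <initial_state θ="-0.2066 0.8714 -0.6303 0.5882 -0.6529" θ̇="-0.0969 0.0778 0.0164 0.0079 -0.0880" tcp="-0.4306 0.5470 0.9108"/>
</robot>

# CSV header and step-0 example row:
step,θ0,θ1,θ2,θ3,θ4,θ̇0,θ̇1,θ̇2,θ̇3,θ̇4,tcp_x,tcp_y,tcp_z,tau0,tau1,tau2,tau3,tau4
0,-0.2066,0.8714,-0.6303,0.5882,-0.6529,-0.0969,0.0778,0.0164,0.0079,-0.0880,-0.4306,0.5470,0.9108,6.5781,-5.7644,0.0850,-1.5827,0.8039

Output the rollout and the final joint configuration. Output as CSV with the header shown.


step,θ0,θ1,θ2,θ3,θ4,θ̇0,θ̇1,θ̇2,θ̇3,θ̇4,tcp_x,tcp_y,tcp_z,tau0,tau1,tau2,tau3,tau4
1,-0.2079,0.8725,-0.6302,0.5883,-0.6539,-0.0787,0.0636,0.0047,0.0080,-0.0515,-0.4296,0.5469,0.9106,6.3745,-5.7816,0.1107,-1.5737,0.8009
2,-0.2090,0.8733,-0.6301,0.5884,-0.6545,-0.0624,0.0507,-0.0006,0.0060,-0.0289,-0.4288,0.5468,0.9105,6.1874,-5.7977,0.1337,-1.5660,0.7993
3,-0.2098,0.8740,-0.6301,0.5885,-0.6548,-0.0480,0.0390,-0.0024,0.0040,-0.0152,-0.4282,0.5467,0.9105,6.0165,-5.8124,0.1544,-1.5599,0.7989
4,-0.2104,0.8745,-0.6302,0.5886,-0.6550,-0.0355,0.0286,-0.0021,0.0025,-0.0077,-0.4277,0.5467,0.9105,5.8610,-5.8260,0.1734,-1.5551,0.7994
5,-0.2109,0.8749,-0.6302,0.5886,-0.6551,-0.0248,0.0196,-0.0012,0.0014,-0.0037,-0.4274,0.5467,0.9105,5.7203,-5.8385,0.1908,-1.5513,0.8006
6,-0.2112,0.8751,-0.6302,0.5886,-0.6551,-0.0158,0.0121,-0.0002,0.0007,-0.0012,-0.4272,0.5467,0.9105,5.5937,-5.8502,0.2066,-1.5482,0.8020
7,-0.2114,0.8752,-0.6302,0.5886,-0.6551,-0.0083,0.0059,0.0004,0.0002,0.0004,-0.4270,0.5467,0.9105,-21.2072,-46.7907,-19.3554,-11.2625,-3.6151
8,-0.2132,0.8731,-0.6519,0.5935,-0.6399,-0.2327,-0.2858,-2.8280,0.5967,1.9321,-0.4311,0.5396,0.9130,10.7425,2.3631,4.1749,0.4194,1.7217
9,-0.2161,0.8692,-0.6882,0.5999,-0.6170,-0.1551,-0.2364,-2.0406,0.2755,1.1601,-0.4383,0.5265,0.9173,10.0509,1.4363,3.7565,0.2016,1.6585
10,-0.2180,0.8660,-0.7143,0.6025,-0.6036,-0.1004,-0.1931,-1.4572,0.0883,0.6618,-0.4440,0.5155,0.9206,9.4239,0.5796,3.3550,-0.0052,1.5806
11,-0.2192,0.8634,-0.7328,0.6030,-0.5961,-0.0611,-0.1551,-1.0200,-0.0087,0.3484,-0.4483,0.5067,0.9231,8.8496,-0.2116,2.9771,-0.2009,1.4965
12,-0.2199,0.8613,-0.7456,0.6026,-0.5923,-0.0327,-0.1241,-0.6947,-0.0314,0.1674,-0.4515,0.4999,0.9249,8.3221,-0.9394,2.6270,-0.3905,1.4123
13,-0.2203,0.8597,-0.7541,0.6021,-0.5907,-0.0116,-0.0960,-0.4397,-0.0328,0.0529,-0.4538,0.4950,0.9260,7.8385,-1.6055,2.3064,-0.5629,1.3314
14,-0.2203,0.8584,-0.7592,0.6017,-0.5905,0.0040,-0.0702,-0.2403,-0.0247,-0.0146,-0.4553,0.4918,0.9267,7.3973,-2.2118,2.0155,-0.7169,1.2547
15,-0.2202,0.8575,-0.7616,0.6014,-0.5910,0.0152,-0.0461,-0.0867,-0.0133,-0.0458,-0.4562,0.4899,0.9270,6.9969,-2.7607,1.7537,-0.8527,1.1821
16,-0.2199,0.8570,-0.7620,0.6012,-0.5918,0.0235,-0.0241,0.0358,-0.0064,-0.0644,-0.4566,0.4893,0.9270,6.6359,-3.2546,1.5207,-0.9709,1.1164
17,-0.2195,0.8568,-0.7608,0.6012,-0.5928,0.0291,-0.0040,0.1283,-0.0017,-0.0694,-0.4567,0.4897,0.9268,6.3127,-3.6955,1.3172,-1.0730,1.0578
18,-0.2190,0.8569,-0.7583,0.6012,-0.5939,0.0335,0.0123,0.2028,0.0002,-0.0733,-0.4564,0.4909,0.9264,6.0256,-4.0852,1.1378,-1.1616,1.0059
19,-0.2185,0.8571,-0.7548,0.6012,-0.5950,0.0368,0.0253,0.2607,0.0011,-0.0752,-0.4558,0.4927,0.9259,5.7727,-4.4280,0.9806,-1.2384,0.9604
20,-0.2179,0.8576,-0.7506,0.6012,-0.5961,0.0390,0.0356,0.3040,0.0016,-0.0751,-0.4550,0.4950,0.9253,5.5519,-4.7285,0.8437,-1.3048,0.9208
21,-0.2173,0.8582,-0.7458,0.6012,-0.5972,0.0403,0.0436,0.3349,0.0018,-0.0736,-0.4541,0.4976,0.9247,5.3609,-4.9903,0.7255,-1.3620,0.8865
22,-0.2167,0.8589,-0.7406,0.6013,-0.5983,0.0408,0.0496,0.3554,0.0018,-0.0712,-0.4530,0.5005,0.9240,5.1973,-5.2169,0.6240,-1.4109,0.8572
23,-0.2161,0.8597,-0.7352,0.6013,-0.5994,0.0407,0.0537,0.3672,0.0017,-0.0684,-0.4519,0.5036,0.9233,5.0588,-5.4115,0.5375,-1.4524,0.8324
24,-0.2155,0.8605,-0.7296,0.6013,-0.6004,0.0400,0.0563,0.3719,0.0016,-0.0654,-0.4507,0.5067,0.9226,4.9430,-5.5771,0.4645,-1.4873,0.8116
25,-0.2149,0.8613,-0.7241,0.6013,-0.6013,0.0390,0.0576,0.3708,0.0015,-0.0625,-0.4495,0.5099,0.9219,4.8475,-5.7168,0.4035,-1.5165,0.7944
26,-0.2143,0.8622,-0.7186,0.6014,-0.6022,0.0376,0.0578,0.3650,0.0014,-0.0599,-0.4482,0.5130,0.9212,4.7700,-5.8333,0.3530,-1.5405,0.7804
27,-0.2138,0.8631,-0.7132,0.6014,-0.6031,0.0360,0.0571,0.3555,0.0012,-0.0575,-0.4469,0.5161,0.9205,4.7083,-5.9292,0.3117,-1.5600,0.7692
28,-0.2132,0.8639,-0.7079,0.6014,-0.6039,0.0342,0.0556,0.3432,0.0011,-0.0554,-0.4457,0.5191,0.9198,4.6605,-6.0070,0.2785,-1.5755,0.7604
29,-0.2128,0.8647,-0.7029,0.6014,-0.6048,0.0322,0.0536,0.3287,0.0009,-0.0536,-0.4445,0.5219,0.9192,4.6246,-6.0689,0.2522,-1.5876,0.7537
30,-0.2123,0.8655,-0.6981,0.6014,-0.6056,0.0302,0.0511,0.3128,0.0008,-0.0520,-0.4433,0.5246,0.9186,,,,,
# final θ (rad): -0.2123 0.8655 -0.6981 0.6014 -0.6056


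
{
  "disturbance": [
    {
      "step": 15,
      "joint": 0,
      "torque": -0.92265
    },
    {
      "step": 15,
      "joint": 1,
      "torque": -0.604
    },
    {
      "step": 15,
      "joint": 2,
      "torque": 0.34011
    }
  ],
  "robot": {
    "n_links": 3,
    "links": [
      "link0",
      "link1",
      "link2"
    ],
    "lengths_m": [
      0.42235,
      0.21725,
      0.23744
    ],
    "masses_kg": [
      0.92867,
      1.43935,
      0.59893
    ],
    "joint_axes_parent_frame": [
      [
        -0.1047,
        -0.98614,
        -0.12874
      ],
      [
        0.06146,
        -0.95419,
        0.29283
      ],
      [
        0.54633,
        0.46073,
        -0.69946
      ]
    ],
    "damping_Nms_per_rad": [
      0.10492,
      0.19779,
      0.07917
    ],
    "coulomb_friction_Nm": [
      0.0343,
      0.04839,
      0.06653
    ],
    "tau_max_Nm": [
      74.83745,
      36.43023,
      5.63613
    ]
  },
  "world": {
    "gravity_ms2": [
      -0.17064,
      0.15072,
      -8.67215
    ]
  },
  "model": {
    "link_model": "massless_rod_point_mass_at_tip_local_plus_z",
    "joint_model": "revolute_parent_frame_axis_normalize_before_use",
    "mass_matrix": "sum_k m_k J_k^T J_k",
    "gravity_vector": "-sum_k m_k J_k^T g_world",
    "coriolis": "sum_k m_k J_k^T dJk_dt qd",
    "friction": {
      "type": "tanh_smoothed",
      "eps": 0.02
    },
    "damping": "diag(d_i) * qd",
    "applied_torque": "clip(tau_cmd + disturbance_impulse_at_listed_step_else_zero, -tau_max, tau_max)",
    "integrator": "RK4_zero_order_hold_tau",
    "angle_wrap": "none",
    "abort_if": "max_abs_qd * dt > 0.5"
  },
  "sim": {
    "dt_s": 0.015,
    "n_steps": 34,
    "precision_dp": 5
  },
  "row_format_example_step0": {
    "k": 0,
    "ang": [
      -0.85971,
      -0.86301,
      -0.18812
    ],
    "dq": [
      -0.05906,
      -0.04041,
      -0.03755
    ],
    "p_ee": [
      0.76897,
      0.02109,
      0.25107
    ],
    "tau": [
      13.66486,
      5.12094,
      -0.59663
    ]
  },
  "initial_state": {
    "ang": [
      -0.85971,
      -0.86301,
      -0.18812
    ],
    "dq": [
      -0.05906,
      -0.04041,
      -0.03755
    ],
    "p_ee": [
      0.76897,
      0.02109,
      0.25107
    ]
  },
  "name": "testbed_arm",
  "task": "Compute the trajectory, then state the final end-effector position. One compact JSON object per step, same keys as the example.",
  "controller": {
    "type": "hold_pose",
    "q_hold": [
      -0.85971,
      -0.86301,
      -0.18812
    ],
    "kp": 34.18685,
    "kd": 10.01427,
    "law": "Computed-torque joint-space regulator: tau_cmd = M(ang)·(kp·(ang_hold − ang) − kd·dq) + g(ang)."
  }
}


{"k":1,"ang":[-0.86056,-0.86341,-0.18824],"dq":[-0.05256,-0.02265,-0.01085],"p_ee":[0.76916,0.02116,0.25026],"tau":[13.58908,5.08703,-0.59459]}
{"k":2,"ang":[-0.8613,-0.86362,-0.18814],"dq":[-0.04506,-0.01412,-0.00312],"p_ee":[0.76934,0.0212,0.2496],"tau":[13.51936,5.05823,-0.59129]}
{"k":3,"ang":[-0.86193,-0.86375,-0.18803],"dq":[-0.0376,-0.00965,-0.00186],"p_ee":[0.76949,0.02122,0.24905],"tau":[13.45521,5.03308,-0.58787]}
{"k":4,"ang":[-0.86245,-0.86383,-0.18794],"dq":[-0.03047,-0.00777,-0.00463],"p_ee":[0.76962,0.02125,0.24861],"tau":[13.39634,5.01095,-0.58447]}
{"k":5,"ang":[-0.86287,-0.86389,-0.18783],"dq":[-0.02398,-0.0062,-0.00302],"p_ee":[0.76972,0.02126,0.24826],"tau":[13.34257,4.99156,-0.58202]}
{"k":6,"ang":[-0.8632,-0.86393,-0.18774],"dq":[-0.01816,-0.00564,-0.00454],"p_ee":[0.7698,0.02128,0.24799],"tau":[13.29371,4.97418,-0.57948]}
{"k":7,"ang":[-0.86344,-0.86396,-0.18765],"dq":[-0.01313,-0.00478,-0.00362],"p_ee":[0.76986,0.02128,0.24778],"tau":[13.24963,4.95872,-0.57748]}
{"k":8,"ang":[-0.86361,-0.86398,-0.18756],"dq":[-0.0088,-0.00428,-0.00441],"p_ee":[0.7699,0.02128,0.24763],"tau":[13.21015,4.94491,-0.57549]}
{"k":9,"ang":[-0.86373,-0.86399,-0.18746],"dq":[-0.00516,-0.00354,-0.004],"p_ee":[0.76993,0.02128,0.24753],"tau":[13.17499,4.93267,-0.57385]}
{"k":10,"ang":[-0.86379,-0.86399,-0.18737],"dq":[-0.00209,-0.00299,-0.00443],"p_ee":[0.76994,0.02127,0.24747],"tau":[13.14381,4.92185,-0.57229]}
{"k":11,"ang":[-0.86381,-0.86398,-0.18728],"dq":[0.00045,-0.00236,-0.00431],"p_ee":[0.76995,0.02126,0.24745],"tau":[13.11623,4.91234,-0.57097]}
{"k":12,"ang":[-0.8638,-0.86396,-0.18719],"dq":[0.00257,-0.00188,-0.00455],"p_ee":[0.76995,0.02125,0.24746],"tau":[13.09187,4.90399,-0.56976]}
{"k":13,"ang":[-0.86376,-0.86394,-0.18711],"dq":[0.0043,-0.00143,-0.00455],"p_ee":[0.76994,0.02124,0.24749],"tau":[13.07035,4.8967,-0.56873]}
{"k":14,"ang":[-0.86369,-0.86391,-0.18702],"dq":[0.00572,-0.00109,-0.00469],"p_ee":[0.76993,0.02122,0.24754],"tau":[13.05137,4.89034,-0.5678]}
{"k":15,"ang":[-0.86361,-0.86387,-0.18693],"dq":[0.00686,-0.00079,-0.00473],"p_ee":[0.76991,0.0212,0.24761],"tau":[12.11197,4.2808,-0.22689]}
{"k":16,"ang":[-0.86349,-0.86395,-0.18521],"dq":[0.00869,-0.01399,0.21496],"p_ee":[0.7699,0.02097,0.24747],"tau":[13.16235,4.97004,-0.60818]}
{"k":17,"ang":[-0.86336,-0.86423,-0.18293],"dq":[0.00864,-0.02227,0.0912],"p_ee":[0.76989,0.02067,0.2472],"tau":[13.13492,4.94919,-0.58961]}
{"k":18,"ang":[-0.86324,-0.86459,-0.18226],"dq":[0.00723,-0.02112,0.0141],"p_ee":[0.76986,0.02056,0.24706],"tau":[13.10979,4.92961,-0.57677]}
{"k":19,"ang":[-0.86314,-0.86485,-0.18226],"dq":[0.00481,-0.00791,0.01022],"p_ee":[0.76983,0.02055,0.24702],"tau":[13.08682,4.91352,-0.57326]}
{"k":20,"ang":[-0.86306,-0.86497,-0.18232],"dq":[0.00423,-0.00126,0.00567],"p_ee":[0.76981,0.02055,0.24703],"tau":[13.06599,4.902,-0.57068]}
{"k":21,"ang":[-0.86299,-0.86501,-0.18242],"dq":[0.00452,0.00211,0.00291],"p_ee":[0.76979,0.02056,0.24708],"tau":[13.04732,4.89345,-0.56894]}
{"k":22,"ang":[-0.86291,-0.86501,-0.18251],"dq":[0.00512,0.00419,0.00351],"p_ee":[0.76977,0.02056,0.24715],"tau":[13.03071,4.88688,-0.56798]}
{"k":23,"ang":[-0.86282,-0.86499,-0.18262],"dq":[0.00582,0.00492,0.00217],"p_ee":[0.76975,0.02057,0.24724],"tau":[13.01602,4.88151,-0.56701]}
{"k":24,"ang":[-0.86272,-0.86495,-0.18272],"dq":[0.00642,0.00564,0.00335],"p_ee":[0.76972,0.02058,0.24734],"tau":[13.00305,4.8771,-0.5665]}
{"k":25,"ang":[-0.86261,-0.86492,-0.18283],"dq":[0.00694,0.00565,0.0019],"p_ee":[0.7697,0.02058,0.24746],"tau":[12.99165,4.87328,-0.56577]}
{"k":26,"ang":[-0.86249,-0.86487,-0.18293],"dq":[0.00731,0.00607,0.00353],"p_ee":[0.76967,0.02059,0.24757],"tau":[12.98163,4.87012,-0.5655]}
{"k":27,"ang":[-0.86237,-0.86483,-0.18304],"dq":[0.00759,0.00583,0.00173],"p_ee":[0.76964,0.02059,0.24769],"tau":[12.97285,4.86731,-0.56488]}
{"k":28,"ang":[-0.86225,-0.86478,-0.18314],"dq":[0.00774,0.00621,0.00381],"p_ee":[0.76961,0.0206,0.24782],"tau":[12.96517,4.86503,-0.56479]}
{"k":29,"ang":[-0.86212,-0.86475,-0.18325],"dq":[0.00783,0.00583,0.00163],"p_ee":[0.76958,0.0206,0.24794],"tau":[12.95848,4.86295,-0.56422]}
{"k":30,"ang":[-0.862,-0.8647,-0.18334],"dq":[0.0078,0.00621,0.00406],"p_ee":[0.76955,0.02061,0.24807],"tau":[12.95264,4.86133,-0.56426]}
{"k":31,"ang":[-0.86187,-0.86466,-0.18346],"dq":[0.00775,0.00574,0.00161],"p_ee":[0.76952,0.02061,0.2482],"tau":[12.94759,4.85981,-0.56374]}
{"k":32,"ang":[-0.86175,-0.86461,-0.18355],"dq":[0.0076,0.00613,0.00422],"p_ee":[0.76949,0.02062,0.24832],"tau":[12.9432,4.85869,-0.56388]}
{"k":33,"ang":[-0.86162,-0.86457,-0.18366],"dq":[0.00746,0.00561,0.00164],"p_ee":[0.76946,0.02062,0.24844],"tau":[12.93944,4.85759,-0.56339]}
{"k":34,"ang":[-0.86151,-0.86453,-0.18375],"dq":[0.00722,0.006,0.0043],"p_ee":[0.76943,0.02063,0.24856]}
{"summary": "final p_ee position (m): 0.76943 0.02063 0.24856"}
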